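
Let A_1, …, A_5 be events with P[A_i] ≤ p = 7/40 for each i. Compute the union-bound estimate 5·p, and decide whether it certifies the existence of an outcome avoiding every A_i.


Union bound: P[∪_{i=1}^{5} A_i] ≤ Σ_i P[A_i] ≤ 5·p = 5·(7/40) = 7/8.
Numerically: 7/8 ≈ 0.8750000.
Is 7/8 < 1? YES.
Since P[∪ A_i] ≤ 7/8 < 1, the complement has P[∩ A_i^c] ≥ 1 − 7/8 = 1/8 > 0, so some outcome avoids every A_i.

5·p = 7/8 ≈ 0.8750000; existence CERTIFIED by the union bound.


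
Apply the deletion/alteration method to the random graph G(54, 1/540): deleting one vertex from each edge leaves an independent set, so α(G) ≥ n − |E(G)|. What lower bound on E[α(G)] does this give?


E[|E(G)|] = C(54, 2)·p = 1431 · (1/540) = 53/20.
E[α(G)] ≥ n − E[|E(G)|] = 54 − 53/20 = 1027/20.
Numerically: ≈ 51.350.
(This is only a lower bound; the true E[α(G)] may be larger.)

E[α(G)] ≥ 1027/20 ≈ 51.350.


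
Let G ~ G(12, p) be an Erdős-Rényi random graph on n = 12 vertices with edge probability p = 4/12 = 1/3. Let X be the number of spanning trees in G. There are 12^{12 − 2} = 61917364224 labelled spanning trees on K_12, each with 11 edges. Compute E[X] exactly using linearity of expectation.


K_12 has 12^{12 − 2} = 61917364224 labelled spanning trees.
For each such spanning tree H, let X_H = 1 if all 11 edges of H are present in G. Then P[X_H = 1] = p^{11} = (1/3)^{11} = 1/177147.
By linearity of expectation: E[X] = Σ_H E[X_H] = 61917364224 · p^{11} = 61917364224 · 1/177147 = 1048576/3.
Numerically: E[X] ≈ 349525.

E[X] = 61917364224 · (1/3)^{11} = 1048576/3 ≈ 349525.


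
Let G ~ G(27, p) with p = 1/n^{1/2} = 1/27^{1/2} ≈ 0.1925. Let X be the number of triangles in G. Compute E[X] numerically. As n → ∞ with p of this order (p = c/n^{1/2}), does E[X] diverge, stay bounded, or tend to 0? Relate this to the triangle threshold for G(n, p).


Number of potential triangles: C(27, 3) = 2925.
Each occurs with probability p³ ≈ (0.1925)³ ≈ 7.127781e-03.
By linearity: E[X] = C(27, 3)·p³ ≈ 2925 · 7.127781e-03 ≈ 20.8488.
Since α = 1/2 < 1, p = c/n^{1/2} ≫ 1/n is above the triangle threshold p ~ 1/n. Asymptotically E[X] ~ (c³/6)·n^{3(1−α)} = (1³/6)·n^{1.5} → ∞; triangles are abundant w.h.p.

E[X] ≈ 20.8488; in regime p = Θ(1/n^{1/2}) E[X] diverges (above the triangle threshold p ~ 1/n).


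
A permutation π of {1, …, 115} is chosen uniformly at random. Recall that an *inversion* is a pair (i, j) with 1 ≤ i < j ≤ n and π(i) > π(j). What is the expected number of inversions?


Write X = Σ X_I over the C(115, 2) = 6555 pairs i < j, with X_I the indicator of one inversion.
There are 6555 indicators.
For each fixed pair i < j, the values π(i) and π(j) are two distinct elements of {1, …, 115} in uniformly random order; by symmetry P[π(i) > π(j)] = 1/2.
By linearity: E[X] = 6555 · (1/2) = C(115, 2) · (1/2) = 6555/2 = 6555/2 ≈ 3277.5000.

E[X] = 6555/2 = 3277.5000.


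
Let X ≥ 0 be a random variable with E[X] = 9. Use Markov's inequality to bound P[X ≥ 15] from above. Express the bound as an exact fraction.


μ = E[X] = 9, a = 15.
Markov: P[X ≥ 15] ≤ μ/a = (9)/15 = 3/5.
Numerically: ≈ 0.60000.
(Since a = 15 > μ = 9.00000, the bound 3/5 is < 1 and informative.)

P[X ≥ 15] ≤ 3/5 ≈ 0.60000.


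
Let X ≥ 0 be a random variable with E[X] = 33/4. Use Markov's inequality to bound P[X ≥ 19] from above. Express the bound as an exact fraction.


μ = E[X] = 33/4, a = 19.
Markov: P[X ≥ 19] ≤ μ/a = (33/4)/19 = 33/76.
Numerically: ≈ 0.43421.
(Since a = 19 > μ = 8.25000, the bound 33/76 is < 1 and informative.)

P[X ≥ 19] ≤ 33/76 ≈ 0.43421.


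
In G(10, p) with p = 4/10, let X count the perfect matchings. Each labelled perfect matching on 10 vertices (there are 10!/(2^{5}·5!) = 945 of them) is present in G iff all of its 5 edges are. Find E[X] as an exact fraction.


K_10 has 10!/(2^{5}·5!) = 945 labelled perfect matchings.
For each such perfect matching H, let X_H = 1 if all 5 edges of H are present in G. Then P[X_H = 1] = p^{5} = (2/5)^{5} = 32/3125.
By linearity: E[X] = Σ_H E[X_H] = 945 · p^{5} = 945 · 32/3125 = 6048/625.
Numerically: E[X] ≈ 9.677.

E[X] = 945 · (2/5)^{5} = 6048/625 ≈ 9.677.


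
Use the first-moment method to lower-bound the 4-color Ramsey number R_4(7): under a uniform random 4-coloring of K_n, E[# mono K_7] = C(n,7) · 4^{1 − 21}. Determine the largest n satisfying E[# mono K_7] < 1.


We need C(n, 7) · 4^{1 − 21} < 1, i.e. C(n, 7) < 4^{21 − 1} = 1099511627776.
Check values of n near the boundary:
  n = 174: C(174, 7) = 847879782984; 847879782984 < 1099511627776? YES
  n = 175: C(175, 7) = 883208107275; 883208107275 < 1099511627776? YES
  n = 176: C(176, 7) = 919790691600; 919790691600 < 1099511627776? YES
  n = 177: C(177, 7) = 957664425960; 957664425960 < 1099511627776? YES
  n = 178: C(178, 7) = 996867063280; 996867063280 < 1099511627776? YES
  n = 179: C(179, 7) = 1037437234460; 1037437234460 < 1099511627776? YES
  n = 180: C(180, 7) = 1079414463600; 1079414463600 < 1099511627776? YES
  n = 181: C(181, 7) = 1122839183400; 1122839183400 < 1099511627776? NO
  n = 182: C(182, 7) = 1167752750736; 1167752750736 < 1099511627776? NO
The largest n with C(n, 7) < 1099511627776 is n = 180 (where E[X] = 67463403975/68719476736 ≈ 0.98172). Hence R_4(7) > 180, i.e. R_4(7) ≥ 181.

Largest n = 180; hence R_4(7) > 180.


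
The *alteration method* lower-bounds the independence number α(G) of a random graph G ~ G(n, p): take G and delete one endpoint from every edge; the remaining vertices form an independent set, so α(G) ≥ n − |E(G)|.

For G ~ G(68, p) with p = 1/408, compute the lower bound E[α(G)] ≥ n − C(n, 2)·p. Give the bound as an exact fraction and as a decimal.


E[|E(G)|] = C(68, 2)·p = 2278 · (1/408) = 67/12.
E[α(G)] ≥ n − E[|E(G)|] = 68 − 67/12 = 749/12.
Numerically: ≈ 62.416667.
(This is only a lower bound; the true E[α(G)] may be larger.)

E[α(G)] ≥ 749/12 ≈ 62.416667.


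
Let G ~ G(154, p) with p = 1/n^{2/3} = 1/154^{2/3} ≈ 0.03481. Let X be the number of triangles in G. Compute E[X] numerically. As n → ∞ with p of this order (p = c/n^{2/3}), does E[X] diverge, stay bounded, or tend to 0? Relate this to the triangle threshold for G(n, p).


Number of potential triangles: C(154, 3) = 596904.
Each occurs with probability p³ ≈ (0.03481)³ ≈ 4.216563e-05.
By linearity: E[X] = C(154, 3)·p³ ≈ 596904 · 4.216563e-05 ≈ 25.1688.
Since α = 2/3 < 1, p = c/n^{2/3} ≫ 1/n is above the triangle threshold p ~ 1/n. Asymptotically E[X] ~ (c³/6)·n^{3(1−α)} = (1³/6)·n^{1} → ∞; triangles are abundant w.h.p.

E[X] ≈ 25.1688; in regime p = Θ(1/n^{2/3}) E[X] diverges (above the triangle threshold p ~ 1/n).


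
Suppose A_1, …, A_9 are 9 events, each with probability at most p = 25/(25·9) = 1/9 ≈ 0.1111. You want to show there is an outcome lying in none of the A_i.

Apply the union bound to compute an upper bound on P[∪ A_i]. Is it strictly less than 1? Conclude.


Union bound: P[∪_{i=1}^{9} A_i] ≤ Σ_i P[A_i] ≤ 9·p = 9·(1/9) = 1.
Numerically: 1 ≈ 1.0000.
Is 1 < 1? NO.
Since the bound 1 is ≥ 1, the union bound is uninformative here; it does NOT by itself certify existence.

9·p = 1 ≈ 1.0000; existence NOT certified by the union bound.


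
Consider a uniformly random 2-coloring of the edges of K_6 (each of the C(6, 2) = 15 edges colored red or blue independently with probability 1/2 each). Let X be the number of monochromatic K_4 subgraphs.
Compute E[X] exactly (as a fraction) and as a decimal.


Let X = Σ_S X_S over the C(6, 4) = 15 subsets S of size 4, where X_S = 1 if the K_4 on S is monochromatic.
For a fixed S, the K_4 on S has C(4, 2) = 6 edges. P[all 6 edges red] = (1/2)^6, and likewise for blue, so P[monochromatic] = 2·(1/2)^6 = 2^{1 − 6} = 1/32.
Summing: E[X] = C(6, 4) · 2^{1 − 6} = 15 · 1/32 = 15/32.
Numerically: E[X] ≈ 0.46875.

E[X] = C(6,4)·2^(1−C(4,2)) = 15/32 ≈ 0.46875.


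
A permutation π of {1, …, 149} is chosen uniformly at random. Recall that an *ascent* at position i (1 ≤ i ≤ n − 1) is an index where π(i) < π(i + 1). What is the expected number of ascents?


Write X = Σ X_I over i = 1, …, 148, with X_I the indicator of one ascent.
There are 148 indicators.
For each fixed i, the pair (π(i), π(i+1)) is a uniformly random ordered pair of distinct values from {1, …, 149}; by symmetry P[π(i) < π(i+1)] = 1/2.
By linearity: E[X] = 148 · (1/2) = (149 − 1) · (1/2) = 74 ≈ 74.00000.

E[X] = 74 = 74.00000.


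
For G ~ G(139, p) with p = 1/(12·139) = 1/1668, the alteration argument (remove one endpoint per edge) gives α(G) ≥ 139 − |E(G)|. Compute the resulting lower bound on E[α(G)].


E[|E(G)|] = C(139, 2)·p = 9591 · (1/1668) = 23/4.
E[α(G)] ≥ n − E[|E(G)|] = 139 − 23/4 = 533/4.
Numerically: ≈ 133.2500.
(This is only a lower bound; the true E[α(G)] may be larger.)

E[α(G)] ≥ 533/4 ≈ 133.2500.


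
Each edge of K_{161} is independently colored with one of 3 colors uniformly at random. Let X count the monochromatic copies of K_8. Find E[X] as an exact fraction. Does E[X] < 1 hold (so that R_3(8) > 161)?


E[X] = C(161, 8) · 3^{1 − 28} = 9383313279340 · 3^{−27} = 9383313279340/7625597484987.
As a reduced fraction: E[X] = 9383313279340/7625597484987 ≈ 1.231.
Is E[X] < 1? NO.
Since E[X] ≥ 1, the first-moment bound is inconclusive at n = 161; it does NOT by itself certify R_3(8) > 161.

E[X] = 9383313279340/7625597484987 ≈ 1.231; E[X] ≥ 1; first-moment method inconclusive here.


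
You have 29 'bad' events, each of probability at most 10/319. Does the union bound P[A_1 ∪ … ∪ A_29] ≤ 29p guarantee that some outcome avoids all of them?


Union bound: P[∪_{i=1}^{29} A_i] ≤ Σ_i P[A_i] ≤ 29·p = 29·(10/319) = 10/11.
Numerically: 10/11 ≈ 0.9091.
Is 10/11 < 1? YES.
Since P[∪ A_i] ≤ 10/11 < 1, the complement has P[∩ A_i^c] ≥ 1 − 10/11 = 1/11 > 0, so some outcome avoids every A_i.

29·p = 10/11 ≈ 0.9091; existence CERTIFIED by the union bound.


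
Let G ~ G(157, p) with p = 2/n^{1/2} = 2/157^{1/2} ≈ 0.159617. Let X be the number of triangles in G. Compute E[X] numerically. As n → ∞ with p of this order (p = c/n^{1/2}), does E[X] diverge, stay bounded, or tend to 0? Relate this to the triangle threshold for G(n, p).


Number of potential triangles: C(157, 3) = 632710.
Each occurs with probability p³ ≈ (0.159617)³ ≈ 4.06668476e-03.
By linearity: E[X] = C(157, 3)·p³ ≈ 632710 · 4.06668476e-03 ≈ 2573.032116.
Since α = 1/2 < 1, p = c/n^{1/2} ≫ 1/n is above the triangle threshold p ~ 1/n. Asymptotically E[X] ~ (c³/6)·n^{3(1−α)} = (2³/6)·n^{1.5} → ∞; triangles are abundant w.h.p.

E[X] ≈ 2573.032116; in regime p = Θ(1/n^{1/2}) E[X] diverges (above the triangle threshold p ~ 1/n).


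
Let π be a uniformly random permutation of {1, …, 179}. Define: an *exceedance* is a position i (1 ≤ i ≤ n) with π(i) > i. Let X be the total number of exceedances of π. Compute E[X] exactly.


Write X = Σ_{i=1}^{179} X_i, where X_i = 1_{π(i) > i}.
For each fixed i, π(i) is uniform over {1, …, 179} (marginal of a uniform permutation), so P[π(i) > i] = (n − i)/n. Summing: Σ_{i=1}^{179} (n − i)/n = (0 + 1 + … + 178)/179 = 179(179 − 1)/(2·179) = (179 − 1)/2.
Hence E[X] = Σ_{i=1}^{179} (179 − i)/179 = 89 ≈ 89.00000.

E[X] = 89 = 89.00000.


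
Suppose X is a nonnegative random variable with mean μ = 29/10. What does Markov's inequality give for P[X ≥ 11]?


μ = E[X] = 29/10, a = 11.
Markov: P[X ≥ 11] ≤ μ/a = (29/10)/11 = 29/110.
Numerically: ≈ 0.264.
(Since a = 11 > μ = 2.900, the bound 29/110 is < 1 and informative.)

P[X ≥ 11] ≤ 29/110 ≈ 0.264.


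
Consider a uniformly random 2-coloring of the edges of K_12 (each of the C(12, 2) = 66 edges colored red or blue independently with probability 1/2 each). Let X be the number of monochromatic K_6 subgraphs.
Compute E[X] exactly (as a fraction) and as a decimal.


Let X = Σ_S X_S over the C(12, 6) = 924 subsets S of size 6, where X_S = 1 if the K_6 on S is monochromatic.
For a fixed S, the K_6 on S has C(6, 2) = 15 edges. P[all 15 edges red] = (1/2)^15, and likewise for blue, so P[monochromatic] = 2·(1/2)^15 = 2^{1 − 15} = 1/16384.
By linearity: E[X] = C(12, 6) · 2^{1 − 15} = 924 · 1/16384 = 231/4096.
Numerically: E[X] ≈ 0.05640.

E[X] = C(12,6)·2^(1−C(6,2)) = 231/4096 ≈ 0.05640.


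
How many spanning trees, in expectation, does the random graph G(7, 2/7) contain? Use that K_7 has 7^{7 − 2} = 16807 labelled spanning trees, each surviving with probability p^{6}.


K_7 has 7^{7 − 2} = 16807 labelled spanning trees.
For each such spanning tree H, let X_H = 1 if all 6 edges of H are present in G. Then P[X_H = 1] = p^{6} = (2/7)^{6} = 64/117649.
By linearity: E[X] = Σ_H E[X_H] = 16807 · p^{6} = 16807 · 64/117649 = 64/7.
Numerically: E[X] ≈ 9.143.

E[X] = 16807 · (2/7)^{6} = 64/7 ≈ 9.143.


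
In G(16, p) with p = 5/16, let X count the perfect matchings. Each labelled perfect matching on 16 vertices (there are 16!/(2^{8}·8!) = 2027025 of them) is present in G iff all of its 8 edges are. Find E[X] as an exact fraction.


K_16 has 16!/(2^{8}·8!) = 2027025 labelled perfect matchings.
For each such perfect matching H, let X_H = 1 if all 8 edges of H are present in G. Then P[X_H = 1] = p^{8} = (5/16)^{8} = 390625/4294967296.
By linearity: E[X] = Σ_H E[X_H] = 2027025 · p^{8} = 2027025 · 390625/4294967296 = 791806640625/4294967296.
Numerically: E[X] ≈ 184.36.

E[X] = 2027025 · (5/16)^{8} = 791806640625/4294967296 ≈ 184.36.


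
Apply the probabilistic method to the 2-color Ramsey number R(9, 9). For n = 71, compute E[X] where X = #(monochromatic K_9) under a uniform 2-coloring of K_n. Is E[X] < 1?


E[X] = C(71, 9) · 2^{1 − 36} = 74473879480 · 2^{−35} = 74473879480/34359738368.
As a reduced fraction: E[X] = 9309234935/4294967296 ≈ 2.1674752.
Is E[X] < 1? NO.
Since E[X] ≥ 1, the first-moment bound is inconclusive at n = 71; it does NOT by itself certify R(9, 9) > 71.

E[X] = 9309234935/4294967296 ≈ 2.1674752; E[X] ≥ 1; first-moment method inconclusive here.


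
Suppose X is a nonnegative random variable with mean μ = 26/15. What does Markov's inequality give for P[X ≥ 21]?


μ = E[X] = 26/15, a = 21.
Markov: P[X ≥ 21] ≤ μ/a = (26/15)/21 = 26/315.
Numerically: ≈ 0.082540.
(Since a = 21 > μ = 1.733333, the bound 26/315 is < 1 and informative.)

P[X ≥ 21] ≤ 26/315 ≈ 0.082540.


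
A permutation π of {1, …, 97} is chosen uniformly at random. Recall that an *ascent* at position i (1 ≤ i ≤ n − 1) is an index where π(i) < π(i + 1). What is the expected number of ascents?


Write X = Σ X_I over i = 1, …, 96, with X_I the indicator of one ascent.
There are 96 indicators.
For each fixed i, the pair (π(i), π(i+1)) is a uniformly random ordered pair of distinct values from {1, …, 97}; by symmetry P[π(i) < π(i+1)] = 1/2.
By linearity: E[X] = 96 · (1/2) = (97 − 1) · (1/2) = 48 ≈ 48.000.

E[X] = 48 = 48.000.


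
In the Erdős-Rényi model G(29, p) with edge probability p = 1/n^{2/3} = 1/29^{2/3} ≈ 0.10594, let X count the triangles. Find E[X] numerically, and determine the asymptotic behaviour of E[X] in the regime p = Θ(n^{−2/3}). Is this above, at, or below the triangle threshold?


Number of potential triangles: C(29, 3) = 3654.
Each occurs with probability p³ ≈ (0.10594)³ ≈ 1.1890606e-03.
By linearity: E[X] = C(29, 3)·p³ ≈ 3654 · 1.1890606e-03 ≈ 4.34483.
Since α = 2/3 < 1, p = c/n^{2/3} ≫ 1/n is above the triangle threshold p ~ 1/n. Asymptotically E[X] ~ (c³/6)·n^{3(1−α)} = (1³/6)·n^{1} → ∞; triangles are abundant w.h.p.

E[X] ≈ 4.34483; in regime p = Θ(1/n^{2/3}) E[X] diverges (above the triangle threshold p ~ 1/n).


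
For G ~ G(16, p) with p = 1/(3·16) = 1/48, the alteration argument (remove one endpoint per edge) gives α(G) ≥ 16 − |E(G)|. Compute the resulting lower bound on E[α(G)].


E[|E(G)|] = C(16, 2)·p = 120 · (1/48) = 5/2.
E[α(G)] ≥ n − E[|E(G)|] = 16 − 5/2 = 27/2.
Numerically: ≈ 13.50000.
(This is only a lower bound; the true E[α(G)] may be larger.)

E[α(G)] ≥ 27/2 ≈ 13.50000.


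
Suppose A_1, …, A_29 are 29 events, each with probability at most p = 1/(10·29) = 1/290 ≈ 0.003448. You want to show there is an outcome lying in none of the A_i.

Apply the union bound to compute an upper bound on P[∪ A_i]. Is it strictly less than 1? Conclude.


Union bound: P[∪_{i=1}^{29} A_i] ≤ Σ_i P[A_i] ≤ 29·p = 29·(1/290) = 1/10.
Numerically: 1/10 ≈ 0.100000.
Is 1/10 < 1? YES.
Since P[∪ A_i] ≤ 1/10 < 1, the complement has P[∩ A_i^c] ≥ 1 − 1/10 = 9/10 > 0, so some outcome avoids every A_i.

29·p = 1/10 ≈ 0.100000; existence CERTIFIED by the union bound.


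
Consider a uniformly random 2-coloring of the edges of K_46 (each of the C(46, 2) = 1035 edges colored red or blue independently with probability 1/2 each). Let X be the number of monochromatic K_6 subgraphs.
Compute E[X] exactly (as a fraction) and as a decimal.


Let X = Σ_S X_S over the C(46, 6) = 9366819 subsets S of size 6, where X_S = 1 if the K_6 on S is monochromatic.
For a fixed S, the K_6 on S has C(6, 2) = 15 edges. P[all 15 edges red] = (1/2)^15, and likewise for blue, so P[monochromatic] = 2·(1/2)^15 = 2^{1 − 15} = 1/16384.
By linearity: E[X] = C(46, 6) · 2^{1 − 15} = 9366819 · 1/16384 = 9366819/16384.
Numerically: E[X] ≈ 571.705261.

E[X] = C(46,6)·2^(1−C(6,2)) = 9366819/16384 ≈ 571.705261.


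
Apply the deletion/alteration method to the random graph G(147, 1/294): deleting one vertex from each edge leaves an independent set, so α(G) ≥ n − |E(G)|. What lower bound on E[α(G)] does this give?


E[|E(G)|] = C(147, 2)·p = 10731 · (1/294) = 73/2.
E[α(G)] ≥ n − E[|E(G)|] = 147 − 73/2 = 221/2.
Numerically: ≈ 110.5000.
(This is only a lower bound; the true E[α(G)] may be larger.)

E[α(G)] ≥ 221/2 ≈ 110.5000.


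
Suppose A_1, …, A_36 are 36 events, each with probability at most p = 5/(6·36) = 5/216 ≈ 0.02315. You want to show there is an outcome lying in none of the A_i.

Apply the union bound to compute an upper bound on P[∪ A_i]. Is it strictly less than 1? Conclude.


Union bound: P[∪_{i=1}^{36} A_i] ≤ Σ_i P[A_i] ≤ 36·p = 36·(5/216) = 5/6.
Numerically: 5/6 ≈ 0.83333.
Is 5/6 < 1? YES.
Since P[∪ A_i] ≤ 5/6 < 1, the complement has P[∩ A_i^c] ≥ 1 − 5/6 = 1/6 > 0, so some outcome avoids every A_i.

36·p = 5/6 ≈ 0.83333; existence CERTIFIED by the union bound.


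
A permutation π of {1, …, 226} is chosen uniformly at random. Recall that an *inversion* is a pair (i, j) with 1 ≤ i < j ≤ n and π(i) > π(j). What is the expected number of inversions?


Write X = Σ X_I over the C(226, 2) = 25425 pairs i < j, with X_I the indicator of one inversion.
There are 25425 indicators.
For each fixed pair i < j, the values π(i) and π(j) are two distinct elements of {1, …, 226} in uniformly random order; by symmetry P[π(i) > π(j)] = 1/2.
By linearity: E[X] = 25425 · (1/2) = C(226, 2) · (1/2) = 25425/2 = 25425/2 ≈ 12712.50000.

E[X] = 25425/2 = 12712.50000.


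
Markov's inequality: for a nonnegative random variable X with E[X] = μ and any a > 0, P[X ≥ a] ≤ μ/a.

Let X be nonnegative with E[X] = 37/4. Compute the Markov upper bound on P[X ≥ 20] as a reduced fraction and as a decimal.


μ = E[X] = 37/4, a = 20.
Markov: P[X ≥ 20] ≤ μ/a = (37/4)/20 = 37/80.
Numerically: ≈ 0.46250.
(Since a = 20 > μ = 9.25000, the bound 37/80 is < 1 and informative.)

P[X ≥ 20] ≤ 37/80 ≈ 0.46250.


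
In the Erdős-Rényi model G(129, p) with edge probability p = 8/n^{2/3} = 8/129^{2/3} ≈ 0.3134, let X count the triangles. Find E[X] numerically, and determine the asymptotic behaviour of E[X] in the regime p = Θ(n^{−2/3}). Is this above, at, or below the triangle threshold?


Number of potential triangles: C(129, 3) = 349504.
Each occurs with probability p³ ≈ (0.3134)³ ≈ 3.076738e-02.
By linearity: E[X] = C(129, 3)·p³ ≈ 349504 · 3.076738e-02 ≈ 10753.3230.
Since α = 2/3 < 1, p = c/n^{2/3} ≫ 1/n is above the triangle threshold p ~ 1/n. Asymptotically E[X] ~ (c³/6)·n^{3(1−α)} = (8³/6)·n^{1} → ∞; triangles are abundant w.h.p.

E[X] ≈ 10753.3230; in regime p = Θ(1/n^{2/3}) E[X] diverges (above the triangle threshold p ~ 1/n).


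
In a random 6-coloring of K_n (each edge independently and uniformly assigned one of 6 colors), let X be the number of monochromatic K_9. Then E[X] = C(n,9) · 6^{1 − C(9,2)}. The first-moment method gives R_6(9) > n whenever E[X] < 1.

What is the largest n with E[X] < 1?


We need C(n, 9) · 6^{1 − 36} < 1, i.e. C(n, 9) < 6^{36 − 1} = 1719070799748422591028658176.
Check values of n near the boundary:
  n = 4405: C(4405, 9) = 1706862792900636302463627150; 1706862792900636302463627150 < 1719070799748422591028658176? YES
  n = 4406: C(4406, 9) = 1710356485221788389505285700; 1710356485221788389505285700 < 1719070799748422591028658176? YES
  n = 4407: C(4407, 9) = 1713856532599459170657070050; 1713856532599459170657070050 < 1719070799748422591028658176? YES
  n = 4408: C(4408, 9) = 1717362945146264156457459600; 1717362945146264156457459600 < 1719070799748422591028658176? YES
  n = 4409: C(4409, 9) = 1720875732988608787686577131; 1720875732988608787686577131 < 1719070799748422591028658176? NO
  n = 4410: C(4410, 9) = 1724394906266704102180823710; 1724394906266704102180823710 < 1719070799748422591028658176? NO
  n = 4411: C(4411, 9) = 1727920475134582415883601405; 1727920475134582415883601405 < 1719070799748422591028658176? NO
The largest n with C(n, 9) < 1719070799748422591028658176 is n = 4408 (where E[X] = 35778394690547169926197075/35813974994758803979763712 ≈ 0.9990). Hence R_6(9) > 4408, i.e. R_6(9) ≥ 4409.

Largest n = 4408; hence R_6(9) > 4408.


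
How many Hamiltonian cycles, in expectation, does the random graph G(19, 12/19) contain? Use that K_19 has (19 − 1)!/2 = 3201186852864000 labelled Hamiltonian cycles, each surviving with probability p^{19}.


K_19 has (19 − 1)!/2 = 3201186852864000 labelled Hamiltonian cycles.
For each such Hamiltonian cycle H, let X_H = 1 if all 19 edges of H are present in G. Then P[X_H = 1] = p^{19} = (12/19)^{19} = 319479999370622926848/1978419655660313589123979.
Summing the indicators: E[X] = Σ_H E[X_H] = 3201186852864000 · p^{19} = 3201186852864000 · 319479999370622926848/1978419655660313589123979 = 1022715173738237107931793611292672000/1978419655660313589123979.
Numerically: E[X] ≈ 5.1694e+11.

E[X] = 3201186852864000 · (12/19)^{19} = 1022715173738237107931793611292672000/1978419655660313589123979 ≈ 5.1694e+11.


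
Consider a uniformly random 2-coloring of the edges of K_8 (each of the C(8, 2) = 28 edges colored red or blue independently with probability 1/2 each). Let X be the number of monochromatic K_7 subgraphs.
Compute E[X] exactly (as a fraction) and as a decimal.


Let X = Σ_S X_S over the C(8, 7) = 8 subsets S of size 7, where X_S = 1 if the K_7 on S is monochromatic.
For a fixed S, the K_7 on S has C(7, 2) = 21 edges. P[all 21 edges red] = (1/2)^21, and likewise for blue, so P[monochromatic] = 2·(1/2)^21 = 2^{1 − 21} = 1/1048576.
By linearity of expectation: E[X] = C(8, 7) · 2^{1 − 21} = 8 · 1/1048576 = 1/131072.
Numerically: E[X] ≈ 0.00001.

E[X] = C(8,7)·2^(1−C(7,2)) = 1/131072 ≈ 0.00001.


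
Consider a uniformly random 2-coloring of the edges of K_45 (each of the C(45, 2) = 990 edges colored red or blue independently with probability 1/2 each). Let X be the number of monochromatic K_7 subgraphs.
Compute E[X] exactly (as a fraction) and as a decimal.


Let X = Σ_S X_S over the C(45, 7) = 45379620 subsets S of size 7, where X_S = 1 if the K_7 on S is monochromatic.
For a fixed S, the K_7 on S has C(7, 2) = 21 edges. P[all 21 edges red] = (1/2)^21, and likewise for blue, so P[monochromatic] = 2·(1/2)^21 = 2^{1 − 21} = 1/1048576.
By linearity: E[X] = C(45, 7) · 2^{1 − 21} = 45379620 · 1/1048576 = 11344905/262144.
Numerically: E[X] ≈ 43.277.

E[X] = C(45,7)·2^(1−C(7,2)) = 11344905/262144 ≈ 43.277.


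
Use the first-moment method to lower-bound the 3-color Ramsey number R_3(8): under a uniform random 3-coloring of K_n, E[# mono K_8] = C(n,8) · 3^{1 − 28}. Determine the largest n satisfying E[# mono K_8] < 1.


We need C(n, 8) · 3^{1 − 28} < 1, i.e. C(n, 8) < 3^{28 − 1} = 7625597484987.
Check values of n near the boundary:
  n = 151: C(151, 8) = 5551321138650; 5551321138650 < 7625597484987? YES
  n = 152: C(152, 8) = 5859727868575; 5859727868575 < 7625597484987? YES
  n = 153: C(153, 8) = 6183023199255; 6183023199255 < 7625597484987? YES
  n = 154: C(154, 8) = 6521818990995; 6521818990995 < 7625597484987? YES
  n = 155: C(155, 8) = 6876747915675; 6876747915675 < 7625597484987? YES
  n = 156: C(156, 8) = 7248464019225; 7248464019225 < 7625597484987? YES
  n = 157: C(157, 8) = 7637643295425; 7637643295425 < 7625597484987? NO
The largest n with C(n, 8) < 7625597484987 is n = 156 (where E[X] = 805384891025/847288609443 ≈ 0.951). Hence R_3(8) > 156, i.e. R_3(8) ≥ 157.

Largest n = 156; hence R_3(8) > 156.


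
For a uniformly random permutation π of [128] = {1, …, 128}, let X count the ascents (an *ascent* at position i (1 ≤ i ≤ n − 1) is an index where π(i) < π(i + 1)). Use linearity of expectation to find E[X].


Write X = Σ X_I over i = 1, …, 127, with X_I the indicator of one ascent.
There are 127 indicators.
For each fixed i, the pair (π(i), π(i+1)) is a uniformly random ordered pair of distinct values from {1, …, 128}; by symmetry P[π(i) < π(i+1)] = 1/2.
By linearity: E[X] = 127 · (1/2) = (128 − 1) · (1/2) = 127/2 ≈ 63.5000.

E[X] = 127/2 = 63.5000.


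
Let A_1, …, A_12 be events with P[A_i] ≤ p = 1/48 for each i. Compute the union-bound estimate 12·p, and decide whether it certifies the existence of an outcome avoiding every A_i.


Union bound: P[∪_{i=1}^{12} A_i] ≤ Σ_i P[A_i] ≤ 12·p = 12·(1/48) = 1/4.
Numerically: 1/4 ≈ 0.25000.
Is 1/4 < 1? YES.
Since P[∪ A_i] ≤ 1/4 < 1, the complement has P[∩ A_i^c] ≥ 1 − 1/4 = 3/4 > 0, so some outcome avoids every A_i.

12·p = 1/4 ≈ 0.25000; existence CERTIFIED by the union bound.


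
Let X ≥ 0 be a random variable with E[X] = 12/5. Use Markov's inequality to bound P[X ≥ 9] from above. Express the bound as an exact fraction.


μ = E[X] = 12/5, a = 9.
Markov: P[X ≥ 9] ≤ μ/a = (12/5)/9 = 4/15.
Numerically: ≈ 0.267.
(Since a = 9 > μ = 2.400, the bound 4/15 is < 1 and informative.)

P[X ≥ 9] ≤ 4/15 ≈ 0.267.


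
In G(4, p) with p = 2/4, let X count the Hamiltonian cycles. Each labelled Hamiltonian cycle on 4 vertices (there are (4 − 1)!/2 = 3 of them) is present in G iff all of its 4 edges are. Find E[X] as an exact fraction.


K_4 has (4 − 1)!/2 = 3 labelled Hamiltonian cycles.
For each such Hamiltonian cycle H, let X_H = 1 if all 4 edges of H are present in G. Then P[X_H = 1] = p^{4} = (1/2)^{4} = 1/16.
Summing the indicators: E[X] = Σ_H E[X_H] = 3 · p^{4} = 3 · 1/16 = 3/16.
Numerically: E[X] ≈ 0.1875.

E[X] = 3 · (1/2)^{4} = 3/16 ≈ 0.1875.


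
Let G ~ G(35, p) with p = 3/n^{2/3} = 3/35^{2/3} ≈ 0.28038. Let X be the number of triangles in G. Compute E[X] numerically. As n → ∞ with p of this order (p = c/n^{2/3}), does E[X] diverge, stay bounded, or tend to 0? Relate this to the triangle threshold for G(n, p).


Number of potential triangles: C(35, 3) = 6545.
Each occurs with probability p³ ≈ (0.28038)³ ≈ 2.2040816e-02.
By linearity: E[X] = C(35, 3)·p³ ≈ 6545 · 2.2040816e-02 ≈ 144.25714.
Since α = 2/3 < 1, p = c/n^{2/3} ≫ 1/n is above the triangle threshold p ~ 1/n. Asymptotically E[X] ~ (c³/6)·n^{3(1−α)} = (3³/6)·n^{1} → ∞; triangles are abundant w.h.p.

E[X] ≈ 144.25714; in regime p = Θ(1/n^{2/3}) E[X] diverges (above the triangle threshold p ~ 1/n).


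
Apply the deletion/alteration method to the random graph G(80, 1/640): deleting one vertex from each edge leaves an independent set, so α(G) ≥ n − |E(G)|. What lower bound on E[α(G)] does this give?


E[|E(G)|] = C(80, 2)·p = 3160 · (1/640) = 79/16.
E[α(G)] ≥ n − E[|E(G)|] = 80 − 79/16 = 1201/16.
Numerically: ≈ 75.062.
(This is only a lower bound; the true E[α(G)] may be larger.)

E[α(G)] ≥ 1201/16 ≈ 75.062.


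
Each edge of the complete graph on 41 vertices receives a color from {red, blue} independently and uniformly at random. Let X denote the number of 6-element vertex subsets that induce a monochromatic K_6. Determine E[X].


Let X = Σ_S X_S over the C(41, 6) = 4496388 subsets S of size 6, where X_S = 1 if the K_6 on S is monochromatic.
For a fixed S, the K_6 on S has C(6, 2) = 15 edges. P[all 15 edges red] = (1/2)^15, and likewise for blue, so P[monochromatic] = 2·(1/2)^15 = 2^{1 − 15} = 1/16384.
By linearity: E[X] = C(41, 6) · 2^{1 − 15} = 4496388 · 1/16384 = 1124097/4096.
Numerically: E[X] ≈ 274.43774.

E[X] = C(41,6)·2^(1−C(6,2)) = 1124097/4096 ≈ 274.43774.


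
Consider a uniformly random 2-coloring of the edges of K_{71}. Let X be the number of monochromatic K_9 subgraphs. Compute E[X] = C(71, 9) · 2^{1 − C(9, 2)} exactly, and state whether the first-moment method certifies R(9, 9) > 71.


E[X] = C(71, 9) · 2^{1 − 36} = 74473879480 · 2^{−35} = 74473879480/34359738368.
As a reduced fraction: E[X] = 9309234935/4294967296 ≈ 2.16748.
Is E[X] < 1? NO.
Since E[X] ≥ 1, the first-moment bound is inconclusive at n = 71; it does NOT by itself certify R(9, 9) > 71.

E[X] = 9309234935/4294967296 ≈ 2.16748; E[X] ≥ 1; first-moment method inconclusive here.


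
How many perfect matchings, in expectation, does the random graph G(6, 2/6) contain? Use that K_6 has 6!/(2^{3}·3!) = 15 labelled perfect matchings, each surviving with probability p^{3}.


K_6 has 6!/(2^{3}·3!) = 15 labelled perfect matchings.
For each such perfect matching H, let X_H = 1 if all 3 edges of H are present in G. Then P[X_H = 1] = p^{3} = (1/3)^{3} = 1/27.
By linearity of expectation: E[X] = Σ_H E[X_H] = 15 · p^{3} = 15 · 1/27 = 5/9.
Numerically: E[X] ≈ 0.55556.

E[X] = 15 · (1/3)^{3} = 5/9 ≈ 0.55556.


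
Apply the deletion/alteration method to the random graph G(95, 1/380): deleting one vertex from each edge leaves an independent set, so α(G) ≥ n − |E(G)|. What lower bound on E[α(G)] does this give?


E[|E(G)|] = C(95, 2)·p = 4465 · (1/380) = 47/4.
E[α(G)] ≥ n − E[|E(G)|] = 95 − 47/4 = 333/4.
Numerically: ≈ 83.250000.
(This is only a lower bound; the true E[α(G)] may be larger.)

E[α(G)] ≥ 333/4 ≈ 83.250000.


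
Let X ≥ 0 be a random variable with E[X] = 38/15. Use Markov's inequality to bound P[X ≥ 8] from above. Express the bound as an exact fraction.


μ = E[X] = 38/15, a = 8.
Markov: P[X ≥ 8] ≤ μ/a = (38/15)/8 = 19/60.
Numerically: ≈ 0.316667.
(Since a = 8 > μ = 2.533333, the bound 19/60 is < 1 and informative.)

P[X ≥ 8] ≤ 19/60 ≈ 0.316667.


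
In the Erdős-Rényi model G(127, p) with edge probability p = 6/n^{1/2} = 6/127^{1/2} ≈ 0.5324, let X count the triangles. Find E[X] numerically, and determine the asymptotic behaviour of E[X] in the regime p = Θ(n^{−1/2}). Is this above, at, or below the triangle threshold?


Number of potential triangles: C(127, 3) = 333375.
Each occurs with probability p³ ≈ (0.5324)³ ≈ 1.509205e-01.
By linearity: E[X] = C(127, 3)·p³ ≈ 333375 · 1.509205e-01 ≈ 50313.1141.
Since α = 1/2 < 1, p = c/n^{1/2} ≫ 1/n is above the triangle threshold p ~ 1/n. Asymptotically E[X] ~ (c³/6)·n^{3(1−α)} = (6³/6)·n^{1.5} → ∞; triangles are abundant w.h.p.

E[X] ≈ 50313.1141; in regime p = Θ(1/n^{1/2}) E[X] diverges (above the triangle threshold p ~ 1/n).


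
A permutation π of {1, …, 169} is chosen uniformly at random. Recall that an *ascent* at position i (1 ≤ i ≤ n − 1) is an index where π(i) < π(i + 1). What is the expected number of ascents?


Write X = Σ X_I over i = 1, …, 168, with X_I the indicator of one ascent.
There are 168 indicators.
For each fixed i, the pair (π(i), π(i+1)) is a uniformly random ordered pair of distinct values from {1, …, 169}; by symmetry P[π(i) < π(i+1)] = 1/2.
By linearity: E[X] = 168 · (1/2) = (169 − 1) · (1/2) = 84 ≈ 84.000000.

E[X] = 84 = 84.000000.


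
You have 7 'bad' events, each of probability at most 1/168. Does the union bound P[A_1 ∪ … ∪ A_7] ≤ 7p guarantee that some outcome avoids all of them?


Union bound: P[∪_{i=1}^{7} A_i] ≤ Σ_i P[A_i] ≤ 7·p = 7·(1/168) = 1/24.
Numerically: 1/24 ≈ 0.0417.
Is 1/24 < 1? YES.
Since P[∪ A_i] ≤ 1/24 < 1, the complement has P[∩ A_i^c] ≥ 1 − 1/24 = 23/24 > 0, so some outcome avoids every A_i.

7·p = 1/24 ≈ 0.0417; existence CERTIFIED by the union bound.


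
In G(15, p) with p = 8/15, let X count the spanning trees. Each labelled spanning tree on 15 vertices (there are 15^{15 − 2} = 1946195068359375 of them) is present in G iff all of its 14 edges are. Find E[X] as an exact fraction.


K_15 has 15^{15 − 2} = 1946195068359375 labelled spanning trees.
For each such spanning tree H, let X_H = 1 if all 14 edges of H are present in G. Then P[X_H = 1] = p^{14} = (8/15)^{14} = 4398046511104/29192926025390625.
By linearity of expectation: E[X] = Σ_H E[X_H] = 1946195068359375 · p^{14} = 1946195068359375 · 4398046511104/29192926025390625 = 4398046511104/15.
Numerically: E[X] ≈ 2.932e+11.

E[X] = 1946195068359375 · (8/15)^{14} = 4398046511104/15 ≈ 2.932e+11.


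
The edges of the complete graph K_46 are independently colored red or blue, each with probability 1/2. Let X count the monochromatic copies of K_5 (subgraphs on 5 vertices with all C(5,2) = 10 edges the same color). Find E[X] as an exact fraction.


Let X = Σ_S X_S over the C(46, 5) = 1370754 subsets S of size 5, where X_S = 1 if the K_5 on S is monochromatic.
For a fixed S, the K_5 on S has C(5, 2) = 10 edges. P[all 10 edges red] = (1/2)^10, and likewise for blue, so P[monochromatic] = 2·(1/2)^10 = 2^{1 − 10} = 1/512.
By linearity of expectation: E[X] = C(46, 5) · 2^{1 − 10} = 1370754 · 1/512 = 685377/256.
Numerically: E[X] ≈ 2677.25391.

E[X] = C(46,5)·2^(1−C(5,2)) = 685377/256 ≈ 2677.25391.


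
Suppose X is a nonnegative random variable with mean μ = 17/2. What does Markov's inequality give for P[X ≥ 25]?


μ = E[X] = 17/2, a = 25.
Markov: P[X ≥ 25] ≤ μ/a = (17/2)/25 = 17/50.
Numerically: ≈ 0.3400.
(Since a = 25 > μ = 8.5000, the bound 17/50 is < 1 and informative.)

P[X ≥ 25] ≤ 17/50 ≈ 0.3400.


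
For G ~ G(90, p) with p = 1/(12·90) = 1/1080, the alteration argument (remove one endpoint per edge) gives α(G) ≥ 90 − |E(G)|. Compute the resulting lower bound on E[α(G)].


E[|E(G)|] = C(90, 2)·p = 4005 · (1/1080) = 89/24.
E[α(G)] ≥ n − E[|E(G)|] = 90 − 89/24 = 2071/24.
Numerically: ≈ 86.29167.
(This is only a lower bound; the true E[α(G)] may be larger.)

E[α(G)] ≥ 2071/24 ≈ 86.29167.


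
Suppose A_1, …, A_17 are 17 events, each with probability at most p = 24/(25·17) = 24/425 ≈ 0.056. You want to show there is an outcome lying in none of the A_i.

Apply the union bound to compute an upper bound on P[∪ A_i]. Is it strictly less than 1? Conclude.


Union bound: P[∪_{i=1}^{17} A_i] ≤ Σ_i P[A_i] ≤ 17·p = 17·(24/425) = 24/25.
Numerically: 24/25 ≈ 0.960.
Is 24/25 < 1? YES.
Since P[∪ A_i] ≤ 24/25 < 1, the complement has P[∩ A_i^c] ≥ 1 − 24/25 = 1/25 > 0, so some outcome avoids every A_i.

17·p = 24/25 ≈ 0.960; existence CERTIFIED by the union bound.


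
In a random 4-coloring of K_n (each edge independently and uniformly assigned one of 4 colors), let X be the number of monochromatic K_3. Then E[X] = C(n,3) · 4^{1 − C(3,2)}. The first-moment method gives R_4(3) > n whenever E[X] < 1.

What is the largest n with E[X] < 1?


We need C(n, 3) · 4^{1 − 3} < 1, i.e. C(n, 3) < 4^{3 − 1} = 16.
Check values of n near the boundary:
  n = 3: C(3, 3) = 1; 1 < 16? YES
  n = 4: C(4, 3) = 4; 4 < 16? YES
  n = 5: C(5, 3) = 10; 10 < 16? YES
  n = 6: C(6, 3) = 20; 20 < 16? NO
  n = 7: C(7, 3) = 35; 35 < 16? NO
  n = 8: C(8, 3) = 56; 56 < 16? NO
The largest n with C(n, 3) < 16 is n = 5 (where E[X] = 5/8 ≈ 0.625). Hence R_4(3) > 5, i.e. R_4(3) ≥ 6.

Largest n = 5; hence R_4(3) > 5.


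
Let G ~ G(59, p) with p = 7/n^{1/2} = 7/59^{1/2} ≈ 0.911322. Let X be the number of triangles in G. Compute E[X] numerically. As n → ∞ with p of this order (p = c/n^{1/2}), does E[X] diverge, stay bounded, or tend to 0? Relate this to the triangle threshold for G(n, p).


Number of potential triangles: C(59, 3) = 32509.
Each occurs with probability p³ ≈ (0.911322)³ ≈ 7.56860957e-01.
By linearity: E[X] = C(59, 3)·p³ ≈ 32509 · 7.56860957e-01 ≈ 24604.792853.
Since α = 1/2 < 1, p = c/n^{1/2} ≫ 1/n is above the triangle threshold p ~ 1/n. Asymptotically E[X] ~ (c³/6)·n^{3(1−α)} = (7³/6)·n^{1.5} → ∞; triangles are abundant w.h.p.

E[X] ≈ 24604.792853; in regime p = Θ(1/n^{1/2}) E[X] diverges (above the triangle threshold p ~ 1/n).


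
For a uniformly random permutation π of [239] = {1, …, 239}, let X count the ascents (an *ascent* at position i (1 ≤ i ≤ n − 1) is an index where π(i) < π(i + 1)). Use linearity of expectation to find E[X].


Write X = Σ X_I over i = 1, …, 238, with X_I the indicator of one ascent.
There are 238 indicators.
For each fixed i, the pair (π(i), π(i+1)) is a uniformly random ordered pair of distinct values from {1, …, 239}; by symmetry P[π(i) < π(i+1)] = 1/2.
By linearity: E[X] = 238 · (1/2) = (239 − 1) · (1/2) = 119 ≈ 119.0000.

E[X] = 119 = 119.0000.


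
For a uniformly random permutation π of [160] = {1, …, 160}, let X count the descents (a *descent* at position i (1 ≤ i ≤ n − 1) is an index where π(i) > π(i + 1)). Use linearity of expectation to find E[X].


Write X = Σ X_I over i = 1, …, 159, with X_I the indicator of one descent.
There are 159 indicators.
For each fixed i, the pair (π(i), π(i+1)) is a uniformly random ordered pair of distinct values from {1, …, 160}; by symmetry P[π(i) > π(i+1)] = 1/2.
By linearity: E[X] = 159 · (1/2) = (160 − 1) · (1/2) = 159/2 ≈ 79.500000.

E[X] = 159/2 = 79.500000.


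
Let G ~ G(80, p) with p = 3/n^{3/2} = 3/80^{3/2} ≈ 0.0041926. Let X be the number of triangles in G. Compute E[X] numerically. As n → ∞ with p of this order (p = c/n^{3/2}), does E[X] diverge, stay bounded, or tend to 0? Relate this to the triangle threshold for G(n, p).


Number of potential triangles: C(80, 3) = 82160.
Each occurs with probability p³ ≈ (0.0041926)³ ≈ 7.3698530e-08.
By linearity: E[X] = C(80, 3)·p³ ≈ 82160 · 7.3698530e-08 ≈ 0.00606.
Since α = 3/2 > 1, p = c/n^{3/2} = o(1/n) is below the triangle threshold p ~ 1/n. Asymptotically E[X] ~ (c³/6)·n^{3(1−α)} = (3³/6)·n^{-1.5} → 0, so by Markov's inequality G has no triangles w.h.p.

E[X] ≈ 0.00606; in regime p = Θ(1/n^{3/2}) E[X] tends to 0 (below the triangle threshold p ~ 1/n).


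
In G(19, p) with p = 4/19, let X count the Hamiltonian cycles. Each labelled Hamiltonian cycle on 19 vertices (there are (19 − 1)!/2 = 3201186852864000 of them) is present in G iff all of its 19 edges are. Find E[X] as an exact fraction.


K_19 has (19 − 1)!/2 = 3201186852864000 labelled Hamiltonian cycles.
For each such Hamiltonian cycle H, let X_H = 1 if all 19 edges of H are present in G. Then P[X_H = 1] = p^{19} = (4/19)^{19} = 274877906944/1978419655660313589123979.
By linearity: E[X] = Σ_H E[X_H] = 3201186852864000 · p^{19} = 3201186852864000 · 274877906944/1978419655660313589123979 = 879935541851906811887616000/1978419655660313589123979.
Numerically: E[X] ≈ 444.8.

E[X] = 3201186852864000 · (4/19)^{19} = 879935541851906811887616000/1978419655660313589123979 ≈ 444.8.


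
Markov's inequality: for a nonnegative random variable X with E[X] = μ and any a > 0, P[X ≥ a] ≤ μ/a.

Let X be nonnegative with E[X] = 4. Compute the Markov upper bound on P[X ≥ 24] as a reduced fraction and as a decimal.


μ = E[X] = 4, a = 24.
Markov: P[X ≥ 24] ≤ μ/a = (4)/24 = 1/6.
Numerically: ≈ 0.166667.
(Since a = 24 > μ = 4.000000, the bound 1/6 is < 1 and informative.)

P[X ≥ 24] ≤ 1/6 ≈ 0.166667.
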